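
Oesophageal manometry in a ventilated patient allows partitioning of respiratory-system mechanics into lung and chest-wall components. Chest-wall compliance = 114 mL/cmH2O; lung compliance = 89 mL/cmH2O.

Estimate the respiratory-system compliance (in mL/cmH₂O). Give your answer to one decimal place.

50.0

Lung and chest wall are elastances in series: 1/Crs = 1/CL + 1/Ccw.
1/Crs = 1/89 + 1/114 = 0.02001.
Crs = 49.975 mL/cmH2O.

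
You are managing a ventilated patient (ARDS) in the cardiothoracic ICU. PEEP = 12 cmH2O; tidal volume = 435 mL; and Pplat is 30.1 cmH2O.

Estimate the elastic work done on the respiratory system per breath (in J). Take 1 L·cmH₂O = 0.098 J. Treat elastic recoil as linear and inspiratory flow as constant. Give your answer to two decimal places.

0.39

Elastic work ≈ ½ × (Pplat − PEEP) × Vt = 0.5 × (30.1 − 12) × 0.435 L = 0.5 × 18.1 × 0.435 = 3.937 L·cmH2O.
× 0.098 J/(L·cmH2O) → 0.3858 J.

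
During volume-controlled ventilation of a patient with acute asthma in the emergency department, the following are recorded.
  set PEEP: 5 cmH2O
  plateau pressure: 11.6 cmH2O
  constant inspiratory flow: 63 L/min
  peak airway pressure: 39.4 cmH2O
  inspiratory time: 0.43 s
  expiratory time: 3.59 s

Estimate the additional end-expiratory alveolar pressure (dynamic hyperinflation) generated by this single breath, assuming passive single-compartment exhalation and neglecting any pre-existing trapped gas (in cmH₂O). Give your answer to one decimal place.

Flow: 63 L/min ÷ 60 = 1.05 L/s.
Vt = flow × Ti = 1.05 L/s × 0.43 s × 1000 mL/L = 451.5 mL.
R = (PIP − Pplat)/V̇ = (39.4 − 11.6) / 1.05 = 27.8/1.05 = 26.476 cmH2O·s/L.
C = Vt/(Pplat − PEEP) = 451.5 / (11.6 − 5) = 451.5/6.6 = 68.409 mL/cmH2O.
τ = R × C = 26.476 × 0.06841 L/cmH2O = 1.811 s.
Fraction remaining = e^(−Te/τ) = e^(−3.59/1.811) = 0.1377; trapped volume = 451.5 × 0.1377 = 62.172 mL.
Additional alveolar pressure from trapping ≈ V_trapped / C = 62.172 / 68.409 = 0.9088 cmH2O.

0.9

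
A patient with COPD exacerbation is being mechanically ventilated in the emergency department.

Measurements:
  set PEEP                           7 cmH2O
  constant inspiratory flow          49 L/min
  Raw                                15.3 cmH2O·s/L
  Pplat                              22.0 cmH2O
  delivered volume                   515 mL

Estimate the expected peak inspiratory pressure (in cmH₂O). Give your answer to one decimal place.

34.5

Flow: 49 L/min ÷ 60 = 0.8167 L/s.
PIP = Pplat + Raw × flow = 22.0 + 15.3 × 0.8167 = 22.0 + 12.496 = 34.496 cmH2O.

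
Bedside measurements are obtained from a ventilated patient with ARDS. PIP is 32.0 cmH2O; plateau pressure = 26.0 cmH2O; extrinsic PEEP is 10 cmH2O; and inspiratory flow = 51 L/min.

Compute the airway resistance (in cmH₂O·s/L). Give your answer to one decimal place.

Flow: 51 L/min ÷ 60 = 0.85 L/s.
Raw = (PIP − Pplat) / flow = (32.0 − 26.0) / 0.85 = 6.0 / 0.85 = 7.059 cmH2O·s/L.

7.1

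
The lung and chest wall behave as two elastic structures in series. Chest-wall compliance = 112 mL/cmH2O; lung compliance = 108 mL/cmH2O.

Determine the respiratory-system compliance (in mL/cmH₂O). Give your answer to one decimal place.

Lung and chest wall are elastances in series: 1/Crs = 1/CL + 1/Ccw.
1/Crs = 1/108 + 1/112 = 0.01819.
Crs = 54.975 mL/cmH2O.

55.0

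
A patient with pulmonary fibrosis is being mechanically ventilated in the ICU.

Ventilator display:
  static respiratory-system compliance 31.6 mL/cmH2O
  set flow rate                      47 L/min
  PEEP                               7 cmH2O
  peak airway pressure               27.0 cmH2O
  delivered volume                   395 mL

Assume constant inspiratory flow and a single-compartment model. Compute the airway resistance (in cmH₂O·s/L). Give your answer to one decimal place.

9.6

Flow: 47 L/min ÷ 60 = 0.7833 L/s.
Equation of motion (constant flow): PIP = Vt/C + R·V̇ + PEEP.
R·V̇ = PIP − Vt/C − PEEP = 27.0 − 395/31.6 − 7 = 27.0 − 12.5 − 7 = 7.5 cmH2O.
R = 7.5 / 0.7833 = 9.575 cmH2O·s/L.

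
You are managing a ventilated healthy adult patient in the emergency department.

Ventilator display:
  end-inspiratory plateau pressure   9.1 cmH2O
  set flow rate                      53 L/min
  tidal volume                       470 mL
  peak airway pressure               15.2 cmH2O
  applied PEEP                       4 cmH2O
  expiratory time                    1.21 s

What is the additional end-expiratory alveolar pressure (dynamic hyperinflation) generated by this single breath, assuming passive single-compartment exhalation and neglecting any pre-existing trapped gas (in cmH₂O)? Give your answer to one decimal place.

0.8

Flow: 53 L/min ÷ 60 = 0.8833 L/s.
R = (PIP − Pplat)/V̇ = (15.2 − 9.1) / 0.8833 = 6.1/0.8833 = 6.906 cmH2O·s/L.
C = Vt/(Pplat − PEEP) = 470.0 / (9.1 − 4) = 470.0/5.1 = 92.157 mL/cmH2O.
τ = R × C = 6.906 × 0.09216 L/cmH2O = 0.6365 s.
Fraction remaining = e^(−Te/τ) = e^(−1.21/0.6365) = 0.1494; trapped volume = 470.0 × 0.1494 = 70.218 mL.
Additional alveolar pressure from trapping ≈ V_trapped / C = 70.218 / 92.157 = 0.7619 cmH2O.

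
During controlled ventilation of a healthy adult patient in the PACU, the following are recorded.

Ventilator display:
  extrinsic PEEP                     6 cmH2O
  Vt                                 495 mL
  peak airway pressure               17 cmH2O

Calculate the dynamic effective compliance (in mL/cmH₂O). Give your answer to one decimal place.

45.0

Dynamic compliance = Vt / (PIP − PEEP) = 495 / (17 − 6) = 495 / 11.0 = 45.0 mL/cmH2O.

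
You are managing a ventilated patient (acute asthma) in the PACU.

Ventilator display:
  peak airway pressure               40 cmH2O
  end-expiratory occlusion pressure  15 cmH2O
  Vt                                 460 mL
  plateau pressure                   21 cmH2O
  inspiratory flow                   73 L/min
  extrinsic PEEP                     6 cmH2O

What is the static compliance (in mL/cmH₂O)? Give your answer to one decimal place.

End-expiratory occlusion gives total PEEP = 15 cmH2O (intrinsic PEEP = 15 − 6 = 9). Use total PEEP for the elastic gradient.
Cstat = Vt / (Pplat − PEEPtotal) = 460 / (21 − 15) = 460 / 6.0 = 76.667 mL/cmH2O.

76.7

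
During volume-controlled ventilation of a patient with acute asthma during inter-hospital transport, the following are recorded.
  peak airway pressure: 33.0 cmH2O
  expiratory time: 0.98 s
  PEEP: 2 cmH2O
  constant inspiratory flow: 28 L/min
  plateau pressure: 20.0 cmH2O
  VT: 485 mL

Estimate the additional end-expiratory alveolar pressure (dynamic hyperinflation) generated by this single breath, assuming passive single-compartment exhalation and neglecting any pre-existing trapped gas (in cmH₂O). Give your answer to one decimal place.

Flow: 28 L/min ÷ 60 = 0.4667 L/s.
R = (PIP − Pplat)/V̇ = (33.0 − 20.0) / 0.4667 = 13.0/0.4667 = 27.855 cmH2O·s/L.
C = Vt/(Pplat − PEEP) = 485.0 / (20.0 − 2) = 485.0/18.0 = 26.944 mL/cmH2O.
τ = R × C = 27.855 × 0.02694 L/cmH2O = 0.7504 s.
Fraction remaining = e^(−Te/τ) = e^(−0.98/0.7504) = 0.2709; trapped volume = 485.0 × 0.2709 = 131.39 mL.
Additional alveolar pressure from trapping ≈ V_trapped / C = 131.39 / 26.944 = 4.876 cmH2O.

4.9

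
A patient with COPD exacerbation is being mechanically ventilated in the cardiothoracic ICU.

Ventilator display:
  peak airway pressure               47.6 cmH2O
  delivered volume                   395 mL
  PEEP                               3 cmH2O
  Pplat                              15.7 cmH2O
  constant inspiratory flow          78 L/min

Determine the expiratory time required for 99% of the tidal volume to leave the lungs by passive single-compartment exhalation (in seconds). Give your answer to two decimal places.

Flow: 78 L/min ÷ 60 = 1.3 L/s.
R = (PIP − Pplat)/V̇ = (47.6 − 15.7) / 1.3 = 31.9/1.3 = 24.538 cmH2O·s/L.
C = Vt/(Pplat − PEEP) = 395.0 / (15.7 − 3) = 395.0/12.7 = 31.102 mL/cmH2O.
τ = R × C = 24.538 × 0.0311 L/cmH2O = 0.7631 s.
t = −τ·ln(1 − 0.99) = −0.7631·ln(0.01) = 3.514 s.

3.51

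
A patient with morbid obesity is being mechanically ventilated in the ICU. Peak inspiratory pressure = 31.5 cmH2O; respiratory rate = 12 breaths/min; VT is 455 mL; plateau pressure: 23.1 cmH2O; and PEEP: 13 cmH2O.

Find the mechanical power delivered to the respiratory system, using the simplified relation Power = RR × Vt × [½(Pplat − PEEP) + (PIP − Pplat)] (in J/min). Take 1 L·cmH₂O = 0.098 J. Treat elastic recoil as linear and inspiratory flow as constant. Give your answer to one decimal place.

Per-breath work = Vt × [½(Pplat−PEEP) + (PIP−Pplat)] = 0.455 × [0.5×10.1 + 8.4] = 0.455 × 13.45 = 6.12 L·cmH2O.
Power = 12 × 6.12 = 73.44 L·cmH2O/min.
× 0.098 J/(L·cmH2O) → 7.197 J/min.

7.2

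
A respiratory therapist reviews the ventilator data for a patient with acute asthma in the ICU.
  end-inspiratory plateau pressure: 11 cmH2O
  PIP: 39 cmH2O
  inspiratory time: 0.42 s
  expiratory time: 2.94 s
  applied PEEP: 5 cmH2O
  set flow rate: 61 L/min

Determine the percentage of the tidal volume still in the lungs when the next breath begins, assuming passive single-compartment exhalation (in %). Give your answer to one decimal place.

22.3

Flow: 61 L/min ÷ 60 = 1.0167 L/s.
Vt = flow × Ti = 1.0167 L/s × 0.42 s × 1000 mL/L = 427.01 mL.
R = (PIP − Pplat)/V̇ = (39 − 11) / 1.0167 = 28.0/1.0167 = 27.54 cmH2O·s/L.
C = Vt/(Pplat − PEEP) = 427.01 / (11 − 5) = 427.01/6.0 = 71.168 mL/cmH2O.
τ = R × C = 27.54 × 0.07117 L/cmH2O = 1.96 s.
Fraction remaining at end-expiration = e^(−Te/τ) = e^(−2.94/1.96) = 0.2231 → 22.31%.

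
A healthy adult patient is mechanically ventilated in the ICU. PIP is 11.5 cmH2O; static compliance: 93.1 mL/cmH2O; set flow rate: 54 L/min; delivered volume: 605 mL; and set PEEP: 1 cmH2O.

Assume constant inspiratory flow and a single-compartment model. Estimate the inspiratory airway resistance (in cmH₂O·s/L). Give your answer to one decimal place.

4.4

Flow: 54 L/min ÷ 60 = 0.9 L/s.
Equation of motion (constant flow): PIP = Vt/C + R·V̇ + PEEP.
R·V̇ = PIP − Vt/C − PEEP = 11.5 − 605/93.1 − 1 = 11.5 − 6.498 − 1 = 4.002 cmH2O.
R = 4.002 / 0.9 = 4.447 cmH2O·s/L.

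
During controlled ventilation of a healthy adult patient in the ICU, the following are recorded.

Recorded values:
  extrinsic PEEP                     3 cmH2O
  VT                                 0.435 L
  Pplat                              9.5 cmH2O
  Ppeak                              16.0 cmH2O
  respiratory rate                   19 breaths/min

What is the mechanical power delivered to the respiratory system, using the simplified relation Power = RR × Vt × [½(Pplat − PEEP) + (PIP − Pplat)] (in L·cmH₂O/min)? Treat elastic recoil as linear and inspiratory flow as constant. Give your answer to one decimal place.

80.6

Per-breath work = Vt × [½(Pplat−PEEP) + (PIP−Pplat)] = 0.435 × [0.5×6.5 + 6.5] = 0.435 × 9.75 = 4.241 L·cmH2O.
Power = 19 × 4.241 = 80.579 L·cmH2O/min.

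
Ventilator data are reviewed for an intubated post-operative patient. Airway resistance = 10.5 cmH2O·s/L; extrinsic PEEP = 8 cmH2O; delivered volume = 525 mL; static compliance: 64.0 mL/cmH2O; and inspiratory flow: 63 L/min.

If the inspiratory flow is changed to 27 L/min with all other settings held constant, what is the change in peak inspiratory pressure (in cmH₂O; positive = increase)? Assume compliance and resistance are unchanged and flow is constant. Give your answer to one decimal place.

Flow: 63 L/min ÷ 60 = 1.05 L/s.
New flow: 27 L/min ÷ 60 = 0.45 L/s.
PIP = Vt/C + R·V̇ + PEEP (constant-flow equation of motion).
Only the resistive term changes: ΔPIP = R × ΔV̇ = 10.5 × (0.45 − 1.05) = 10.5 × -0.6 = -6.3 cmH2O.

-6.3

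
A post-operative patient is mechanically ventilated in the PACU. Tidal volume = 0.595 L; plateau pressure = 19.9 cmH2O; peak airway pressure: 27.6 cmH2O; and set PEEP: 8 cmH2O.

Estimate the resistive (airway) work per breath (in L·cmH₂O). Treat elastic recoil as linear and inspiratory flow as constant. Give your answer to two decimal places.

With constant inspiratory flow the resistive pressure is constant at PIP − Pplat = 27.6 − 19.9 = 7.7 cmH2O, so resistive work = 7.7 × 0.595 = 4.582 L·cmH2O.

4.58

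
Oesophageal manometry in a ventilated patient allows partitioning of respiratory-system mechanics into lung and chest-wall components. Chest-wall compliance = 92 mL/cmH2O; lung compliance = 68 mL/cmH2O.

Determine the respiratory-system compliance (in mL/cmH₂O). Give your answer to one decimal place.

39.1

Lung and chest wall are elastances in series: 1/Crs = 1/CL + 1/Ccw.
1/Crs = 1/68 + 1/92 = 0.02558.
Crs = 39.093 mL/cmH2O.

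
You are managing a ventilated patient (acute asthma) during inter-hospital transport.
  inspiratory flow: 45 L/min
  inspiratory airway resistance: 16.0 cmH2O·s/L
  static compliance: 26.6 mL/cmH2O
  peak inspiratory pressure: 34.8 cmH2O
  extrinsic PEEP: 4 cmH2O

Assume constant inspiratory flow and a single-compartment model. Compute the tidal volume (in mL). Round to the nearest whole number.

500

Flow: 45 L/min ÷ 60 = 0.75 L/s.
Equation of motion (constant flow): PIP = Vt/C + R·V̇ + PEEP.
Vt/C = PIP − R·V̇ − PEEP = 34.8 − 12.0 − 4 = 18.8 cmH2O.
Vt = C × 18.8 = 26.6 × 18.8 = 500.08 mL.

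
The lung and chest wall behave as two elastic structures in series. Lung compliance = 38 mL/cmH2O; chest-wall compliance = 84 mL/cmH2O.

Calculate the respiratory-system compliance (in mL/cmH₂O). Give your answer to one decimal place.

Lung and chest wall are elastances in series: 1/Crs = 1/CL + 1/Ccw.
1/Crs = 1/38 + 1/84 = 0.03822.
Crs = 26.164 mL/cmH2O.

26.2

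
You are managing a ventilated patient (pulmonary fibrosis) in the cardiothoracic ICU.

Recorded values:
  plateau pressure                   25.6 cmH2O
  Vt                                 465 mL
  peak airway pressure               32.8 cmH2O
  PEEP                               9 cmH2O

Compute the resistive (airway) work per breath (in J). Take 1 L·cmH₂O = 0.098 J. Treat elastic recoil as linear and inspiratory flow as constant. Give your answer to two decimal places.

With constant inspiratory flow the resistive pressure is constant at PIP − Pplat = 32.8 − 25.6 = 7.2 cmH2O, so resistive work = 7.2 × 0.465 = 3.348 L·cmH2O.
× 0.098 J/(L·cmH2O) → 0.3281 J.

0.33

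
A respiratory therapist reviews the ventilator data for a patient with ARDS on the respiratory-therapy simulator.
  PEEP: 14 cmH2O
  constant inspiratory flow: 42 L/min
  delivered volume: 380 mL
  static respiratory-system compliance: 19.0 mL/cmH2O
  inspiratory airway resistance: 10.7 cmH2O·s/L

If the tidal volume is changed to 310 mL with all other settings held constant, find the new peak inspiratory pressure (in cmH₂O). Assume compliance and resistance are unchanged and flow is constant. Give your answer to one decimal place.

37.8

Flow: 42 L/min ÷ 60 = 0.7 L/s.
PIP = Vt/C + R·V̇ + PEEP (constant-flow equation of motion).
Only the elastic term changes: ΔPIP = ΔVt / C = (310 − 380) / 19.0 = -3.684 cmH2O.
Original PIP = 380/19.0 + 10.7×0.7 + 14 = 41.49 cmH2O; new PIP = 41.49 + (-3.684) = 37.806 cmH2O.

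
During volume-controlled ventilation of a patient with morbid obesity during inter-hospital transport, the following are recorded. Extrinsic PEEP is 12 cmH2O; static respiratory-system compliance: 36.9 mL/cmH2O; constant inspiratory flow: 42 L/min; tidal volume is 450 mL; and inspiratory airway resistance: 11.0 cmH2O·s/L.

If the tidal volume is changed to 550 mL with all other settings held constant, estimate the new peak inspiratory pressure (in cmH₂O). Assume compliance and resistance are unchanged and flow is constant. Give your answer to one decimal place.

34.6

Flow: 42 L/min ÷ 60 = 0.7 L/s.
PIP = Vt/C + R·V̇ + PEEP (constant-flow equation of motion).
Only the elastic term changes: ΔPIP = ΔVt / C = (550 − 450) / 36.9 = 2.71 cmH2O.
Original PIP = 450/36.9 + 11.0×0.7 + 12 = 31.895 cmH2O; new PIP = 31.895 + (2.71) = 34.605 cmH2O.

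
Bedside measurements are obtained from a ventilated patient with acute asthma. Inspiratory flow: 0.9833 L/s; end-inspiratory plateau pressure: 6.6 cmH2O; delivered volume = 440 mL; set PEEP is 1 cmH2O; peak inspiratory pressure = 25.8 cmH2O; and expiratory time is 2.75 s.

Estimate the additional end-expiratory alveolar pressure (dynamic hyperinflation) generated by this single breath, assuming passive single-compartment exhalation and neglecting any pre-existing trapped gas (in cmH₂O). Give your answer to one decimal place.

0.9

R = (PIP − Pplat)/V̇ = (25.8 − 6.6) / 0.9833 = 19.2/0.9833 = 19.526 cmH2O·s/L.
C = Vt/(Pplat − PEEP) = 440.0 / (6.6 − 1) = 440.0/5.6 = 78.571 mL/cmH2O.
τ = R × C = 19.526 × 0.07857 L/cmH2O = 1.534 s.
Fraction remaining = e^(−Te/τ) = e^(−2.75/1.534) = 0.1665; trapped volume = 440.0 × 0.1665 = 73.26 mL.
Additional alveolar pressure from trapping ≈ V_trapped / C = 73.26 / 78.571 = 0.9324 cmH2O.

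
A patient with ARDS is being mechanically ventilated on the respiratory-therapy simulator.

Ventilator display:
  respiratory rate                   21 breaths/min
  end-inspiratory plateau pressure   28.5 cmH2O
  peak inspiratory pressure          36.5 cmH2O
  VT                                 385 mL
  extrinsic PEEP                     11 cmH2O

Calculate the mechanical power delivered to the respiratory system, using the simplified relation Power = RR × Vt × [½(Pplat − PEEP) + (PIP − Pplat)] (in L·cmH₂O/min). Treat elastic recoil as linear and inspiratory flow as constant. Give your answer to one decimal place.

Per-breath work = Vt × [½(Pplat−PEEP) + (PIP−Pplat)] = 0.385 × [0.5×17.5 + 8.0] = 0.385 × 16.75 = 6.449 L·cmH2O.
Power = 21 × 6.449 = 135.43 L·cmH2O/min.

135.4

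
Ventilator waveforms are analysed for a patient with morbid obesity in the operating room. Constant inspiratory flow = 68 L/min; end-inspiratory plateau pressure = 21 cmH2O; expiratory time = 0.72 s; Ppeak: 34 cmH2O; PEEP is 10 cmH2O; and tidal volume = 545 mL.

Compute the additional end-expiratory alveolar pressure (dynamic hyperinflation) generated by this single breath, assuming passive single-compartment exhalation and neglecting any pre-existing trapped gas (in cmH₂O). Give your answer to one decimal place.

3.1

Flow: 68 L/min ÷ 60 = 1.1333 L/s.
R = (PIP − Pplat)/V̇ = (34 − 21) / 1.1333 = 13.0/1.1333 = 11.471 cmH2O·s/L.
C = Vt/(Pplat − PEEP) = 545.0 / (21 − 10) = 545.0/11.0 = 49.545 mL/cmH2O.
τ = R × C = 11.471 × 0.04955 L/cmH2O = 0.5684 s.
Fraction remaining = e^(−Te/τ) = e^(−0.72/0.5684) = 0.2818; trapped volume = 545.0 × 0.2818 = 153.58 mL.
Additional alveolar pressure from trapping ≈ V_trapped / C = 153.58 / 49.545 = 3.1 cmH2O.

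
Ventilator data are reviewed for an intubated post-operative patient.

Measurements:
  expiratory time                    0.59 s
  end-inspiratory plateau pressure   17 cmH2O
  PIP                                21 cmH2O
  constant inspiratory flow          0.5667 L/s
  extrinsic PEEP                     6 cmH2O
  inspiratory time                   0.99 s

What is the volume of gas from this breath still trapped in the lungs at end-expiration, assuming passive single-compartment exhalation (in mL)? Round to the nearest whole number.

Vt = flow × Ti = 0.5667 L/s × 0.99 s × 1000 mL/L = 561.03 mL.
R = (PIP − Pplat)/V̇ = (21 − 17) / 0.5667 = 4.0/0.5667 = 7.058 cmH2O·s/L.
C = Vt/(Pplat − PEEP) = 561.03 / (17 − 6) = 561.03/11.0 = 51.003 mL/cmH2O.
τ = R × C = 7.058 × 0.051 L/cmH2O = 0.36 s.
Fraction remaining = e^(−Te/τ) = e^(−0.59/0.36) = 0.1942.
Trapped volume = 561.03 × 0.1942 = 108.95 mL.

109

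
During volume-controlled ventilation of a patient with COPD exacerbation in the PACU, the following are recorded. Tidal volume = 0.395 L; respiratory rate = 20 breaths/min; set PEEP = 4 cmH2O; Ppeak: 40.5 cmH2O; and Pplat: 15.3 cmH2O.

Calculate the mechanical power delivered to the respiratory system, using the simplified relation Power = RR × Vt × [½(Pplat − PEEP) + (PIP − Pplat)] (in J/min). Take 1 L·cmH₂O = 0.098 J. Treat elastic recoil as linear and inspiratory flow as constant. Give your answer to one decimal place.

23.9

Per-breath work = Vt × [½(Pplat−PEEP) + (PIP−Pplat)] = 0.395 × [0.5×11.3 + 25.2] = 0.395 × 30.85 = 12.186 L·cmH2O.
Power = 20 × 12.186 = 243.72 L·cmH2O/min.
× 0.098 J/(L·cmH2O) → 23.885 J/min.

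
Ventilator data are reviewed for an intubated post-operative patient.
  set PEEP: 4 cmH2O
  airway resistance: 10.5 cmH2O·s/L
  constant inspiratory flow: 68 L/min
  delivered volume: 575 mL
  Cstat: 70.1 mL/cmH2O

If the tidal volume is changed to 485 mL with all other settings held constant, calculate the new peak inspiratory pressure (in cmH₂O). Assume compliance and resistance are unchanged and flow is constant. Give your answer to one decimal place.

22.8

Flow: 68 L/min ÷ 60 = 1.1333 L/s.
PIP = Vt/C + R·V̇ + PEEP (constant-flow equation of motion).
Only the elastic term changes: ΔPIP = ΔVt / C = (485 − 575) / 70.1 = -1.284 cmH2O.
Original PIP = 575/70.1 + 10.5×1.1333 + 4 = 24.102 cmH2O; new PIP = 24.102 + (-1.284) = 22.818 cmH2O.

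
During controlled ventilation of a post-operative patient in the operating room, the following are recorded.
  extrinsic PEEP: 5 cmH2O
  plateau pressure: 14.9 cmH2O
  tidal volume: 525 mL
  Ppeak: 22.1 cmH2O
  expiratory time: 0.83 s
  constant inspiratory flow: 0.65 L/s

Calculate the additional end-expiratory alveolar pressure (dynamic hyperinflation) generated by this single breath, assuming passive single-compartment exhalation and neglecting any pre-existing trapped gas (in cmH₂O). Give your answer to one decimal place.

2.4

R = (PIP − Pplat)/V̇ = (22.1 − 14.9) / 0.65 = 7.2/0.65 = 11.077 cmH2O·s/L.
C = Vt/(Pplat − PEEP) = 525.0 / (14.9 − 5) = 525.0/9.9 = 53.03 mL/cmH2O.
τ = R × C = 11.077 × 0.05303 L/cmH2O = 0.5874 s.
Fraction remaining = e^(−Te/τ) = e^(−0.83/0.5874) = 0.2434; trapped volume = 525.0 × 0.2434 = 127.79 mL.
Additional alveolar pressure from trapping ≈ V_trapped / C = 127.79 / 53.03 = 2.41 cmH2O.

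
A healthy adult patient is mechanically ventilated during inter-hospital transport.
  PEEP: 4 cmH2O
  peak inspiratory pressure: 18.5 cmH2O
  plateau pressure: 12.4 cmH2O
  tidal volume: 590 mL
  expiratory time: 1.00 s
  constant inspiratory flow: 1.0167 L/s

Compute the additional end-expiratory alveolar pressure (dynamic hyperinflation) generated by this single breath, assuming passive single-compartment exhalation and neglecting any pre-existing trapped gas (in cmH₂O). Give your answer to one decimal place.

0.8

R = (PIP − Pplat)/V̇ = (18.5 − 12.4) / 1.0167 = 6.1/1.0167 = 6.0 cmH2O·s/L.
C = Vt/(Pplat − PEEP) = 590.0 / (12.4 − 4) = 590.0/8.4 = 70.238 mL/cmH2O.
τ = R × C = 6.0 × 0.07024 L/cmH2O = 0.4214 s.
Fraction remaining = e^(−Te/τ) = e^(−1.00/0.4214) = 0.0932; trapped volume = 590.0 × 0.0932 = 54.988 mL.
Additional alveolar pressure from trapping ≈ V_trapped / C = 54.988 / 70.238 = 0.7829 cmH2O.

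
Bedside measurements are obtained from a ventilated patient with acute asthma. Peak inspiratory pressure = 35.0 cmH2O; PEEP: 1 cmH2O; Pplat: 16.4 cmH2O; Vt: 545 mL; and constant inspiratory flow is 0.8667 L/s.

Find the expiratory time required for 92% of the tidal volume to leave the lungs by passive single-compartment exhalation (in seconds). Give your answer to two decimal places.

1.92

R = (PIP − Pplat)/V̇ = (35.0 − 16.4) / 0.8667 = 18.6/0.8667 = 21.461 cmH2O·s/L.
C = Vt/(Pplat − PEEP) = 545.0 / (16.4 − 1) = 545.0/15.4 = 35.39 mL/cmH2O.
τ = R × C = 21.461 × 0.03539 L/cmH2O = 0.7595 s.
t = −τ·ln(1 − 0.92) = −0.7595·ln(0.08) = 1.918 s.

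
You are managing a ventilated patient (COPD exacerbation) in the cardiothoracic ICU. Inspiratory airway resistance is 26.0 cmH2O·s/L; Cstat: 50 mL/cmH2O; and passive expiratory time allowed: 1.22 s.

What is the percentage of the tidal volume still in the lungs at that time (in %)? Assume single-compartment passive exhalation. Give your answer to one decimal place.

τ = R × C = 26.0 × 50 mL/cmH2O = 26.0 × 0.050 L/cmH2O = 1.3 s.
Passive exhalation: V(t)/V₀ = e^(−t/τ) = e^(−1.22/1.3) = 0.3912.
Fraction remaining = 0.3912 → 39.12%.

39.1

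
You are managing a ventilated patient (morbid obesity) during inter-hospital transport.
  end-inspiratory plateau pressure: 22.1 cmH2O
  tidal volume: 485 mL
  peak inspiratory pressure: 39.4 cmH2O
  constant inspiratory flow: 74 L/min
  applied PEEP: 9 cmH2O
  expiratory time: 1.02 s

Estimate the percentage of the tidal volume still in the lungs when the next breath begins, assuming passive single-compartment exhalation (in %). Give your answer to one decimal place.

Flow: 74 L/min ÷ 60 = 1.2333 L/s.
R = (PIP − Pplat)/V̇ = (39.4 − 22.1) / 1.2333 = 17.3/1.2333 = 14.027 cmH2O·s/L.
C = Vt/(Pplat − PEEP) = 485.0 / (22.1 − 9) = 485.0/13.1 = 37.023 mL/cmH2O.
τ = R × C = 14.027 × 0.03702 L/cmH2O = 0.5193 s.
Fraction remaining at end-expiration = e^(−Te/τ) = e^(−1.02/0.5193) = 0.1403 → 14.03%.

14.0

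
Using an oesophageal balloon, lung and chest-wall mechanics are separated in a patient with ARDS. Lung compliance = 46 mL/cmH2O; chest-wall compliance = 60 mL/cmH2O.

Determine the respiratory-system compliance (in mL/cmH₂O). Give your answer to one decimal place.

Lung and chest wall are elastances in series: 1/Crs = 1/CL + 1/Ccw.
1/Crs = 1/46 + 1/60 = 0.03841.
Crs = 26.035 mL/cmH2O.

26.0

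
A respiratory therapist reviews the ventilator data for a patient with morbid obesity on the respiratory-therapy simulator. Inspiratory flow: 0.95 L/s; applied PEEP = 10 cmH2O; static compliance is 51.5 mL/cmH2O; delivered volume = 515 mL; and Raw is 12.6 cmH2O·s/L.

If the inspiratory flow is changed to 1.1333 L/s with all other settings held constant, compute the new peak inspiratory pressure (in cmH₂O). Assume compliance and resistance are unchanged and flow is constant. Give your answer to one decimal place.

PIP = Vt/C + R·V̇ + PEEP (constant-flow equation of motion).
Only the resistive term changes: ΔPIP = R × ΔV̇ = 12.6 × (1.1333 − 0.95) = 12.6 × 0.1833 = 2.31 cmH2O.
Original PIP = 515/51.5 + 12.6×0.95 + 10 = 31.97 cmH2O; new PIP = 31.97 + (2.31) = 34.28 cmH2O.

34.3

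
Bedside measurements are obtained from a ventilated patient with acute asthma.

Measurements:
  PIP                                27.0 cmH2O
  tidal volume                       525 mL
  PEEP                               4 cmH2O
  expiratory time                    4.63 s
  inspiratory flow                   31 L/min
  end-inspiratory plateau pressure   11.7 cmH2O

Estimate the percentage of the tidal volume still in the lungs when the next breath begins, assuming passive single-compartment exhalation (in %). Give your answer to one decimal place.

Flow: 31 L/min ÷ 60 = 0.5167 L/s.
R = (PIP − Pplat)/V̇ = (27.0 − 11.7) / 0.5167 = 15.3/0.5167 = 29.611 cmH2O·s/L.
C = Vt/(Pplat − PEEP) = 525.0 / (11.7 − 4) = 525.0/7.7 = 68.182 mL/cmH2O.
τ = R × C = 29.611 × 0.06818 L/cmH2O = 2.019 s.
Fraction remaining at end-expiration = e^(−Te/τ) = e^(−4.63/2.019) = 0.1009 → 10.09%.

10.1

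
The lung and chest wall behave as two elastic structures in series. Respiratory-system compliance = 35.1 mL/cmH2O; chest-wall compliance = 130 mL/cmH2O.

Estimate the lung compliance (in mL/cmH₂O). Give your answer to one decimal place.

48.1

1/CL = 1/Crs − 1/Ccw.
1/CL = 1/35.1 − 1/130 = 0.0208.
CL = 48.077 mL/cmH2O.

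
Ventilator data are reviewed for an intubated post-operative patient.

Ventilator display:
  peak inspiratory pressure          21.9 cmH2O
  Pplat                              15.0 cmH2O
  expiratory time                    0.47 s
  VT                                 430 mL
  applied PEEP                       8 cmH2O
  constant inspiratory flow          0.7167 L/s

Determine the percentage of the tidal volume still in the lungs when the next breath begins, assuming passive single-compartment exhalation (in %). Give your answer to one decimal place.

45.2

R = (PIP − Pplat)/V̇ = (21.9 − 15.0) / 0.7167 = 6.9/0.7167 = 9.627 cmH2O·s/L.
C = Vt/(Pplat − PEEP) = 430.0 / (15.0 − 8) = 430.0/7.0 = 61.429 mL/cmH2O.
τ = R × C = 9.627 × 0.06143 L/cmH2O = 0.5914 s.
Fraction remaining at end-expiration = e^(−Te/τ) = e^(−0.47/0.5914) = 0.4517 → 45.17%.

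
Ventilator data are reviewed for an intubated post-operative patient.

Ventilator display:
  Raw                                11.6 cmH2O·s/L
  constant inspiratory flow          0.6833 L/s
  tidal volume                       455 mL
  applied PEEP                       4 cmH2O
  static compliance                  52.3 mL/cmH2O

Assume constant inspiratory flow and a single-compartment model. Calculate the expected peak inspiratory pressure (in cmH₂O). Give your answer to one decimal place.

20.6

Equation of motion (constant flow): PIP = Vt/C + R·V̇ + PEEP.
PIP = 455/52.3 + 11.6×0.6833 + 4 = 8.7 + 7.926 + 4 = 20.626 cmH2O.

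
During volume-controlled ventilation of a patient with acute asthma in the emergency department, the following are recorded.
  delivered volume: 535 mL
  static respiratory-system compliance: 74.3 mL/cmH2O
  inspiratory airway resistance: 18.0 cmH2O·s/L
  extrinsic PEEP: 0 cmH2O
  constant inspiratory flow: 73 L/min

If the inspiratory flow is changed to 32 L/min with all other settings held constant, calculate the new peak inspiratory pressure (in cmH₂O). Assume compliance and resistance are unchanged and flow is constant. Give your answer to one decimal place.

Flow: 73 L/min ÷ 60 = 1.2167 L/s.
New flow: 32 L/min ÷ 60 = 0.5333 L/s.
PIP = Vt/C + R·V̇ + PEEP (constant-flow equation of motion).
Only the resistive term changes: ΔPIP = R × ΔV̇ = 18.0 × (0.5333 − 1.2167) = 18.0 × -0.6834 = -12.301 cmH2O.
Original PIP = 535/74.3 + 18.0×1.2167 + 0 = 29.101 cmH2O; new PIP = 29.101 + (-12.301) = 16.8 cmH2O.

16.8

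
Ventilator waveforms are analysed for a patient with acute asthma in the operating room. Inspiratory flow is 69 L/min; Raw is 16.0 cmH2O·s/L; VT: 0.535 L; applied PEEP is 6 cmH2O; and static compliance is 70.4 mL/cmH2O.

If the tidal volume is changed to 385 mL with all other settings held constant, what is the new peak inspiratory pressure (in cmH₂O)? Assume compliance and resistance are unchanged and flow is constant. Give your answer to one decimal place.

Flow: 69 L/min ÷ 60 = 1.15 L/s.
PIP = Vt/C + R·V̇ + PEEP (constant-flow equation of motion).
Only the elastic term changes: ΔPIP = ΔVt / C = (385 − 535) / 70.4 = -2.131 cmH2O.
Original PIP = 535/70.4 + 16.0×1.15 + 6 = 31.999 cmH2O; new PIP = 31.999 + (-2.131) = 29.868 cmH2O.

29.9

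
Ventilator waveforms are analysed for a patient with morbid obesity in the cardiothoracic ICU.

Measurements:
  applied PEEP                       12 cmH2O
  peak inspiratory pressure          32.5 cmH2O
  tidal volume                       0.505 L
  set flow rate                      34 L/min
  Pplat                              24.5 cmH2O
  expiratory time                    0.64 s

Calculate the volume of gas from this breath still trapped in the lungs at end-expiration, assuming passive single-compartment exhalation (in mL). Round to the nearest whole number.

164

Flow: 34 L/min ÷ 60 = 0.5667 L/s.
R = (PIP − Pplat)/V̇ = (32.5 − 24.5) / 0.5667 = 8.0/0.5667 = 14.117 cmH2O·s/L.
C = Vt/(Pplat − PEEP) = 505.0 / (24.5 − 12) = 505.0/12.5 = 40.4 mL/cmH2O.
τ = R × C = 14.117 × 0.0404 L/cmH2O = 0.5703 s.
Fraction remaining = e^(−Te/τ) = e^(−0.64/0.5703) = 0.3256.
Trapped volume = 505.0 × 0.3256 = 164.43 mL.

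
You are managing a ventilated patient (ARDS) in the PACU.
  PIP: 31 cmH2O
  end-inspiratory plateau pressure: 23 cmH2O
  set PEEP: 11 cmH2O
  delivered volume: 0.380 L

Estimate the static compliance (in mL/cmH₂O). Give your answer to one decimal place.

31.7

Cstat = Vt / (Pplat − PEEP) = 380 / (23 − 11) = 380 / 12.0 = 31.667 mL/cmH2O.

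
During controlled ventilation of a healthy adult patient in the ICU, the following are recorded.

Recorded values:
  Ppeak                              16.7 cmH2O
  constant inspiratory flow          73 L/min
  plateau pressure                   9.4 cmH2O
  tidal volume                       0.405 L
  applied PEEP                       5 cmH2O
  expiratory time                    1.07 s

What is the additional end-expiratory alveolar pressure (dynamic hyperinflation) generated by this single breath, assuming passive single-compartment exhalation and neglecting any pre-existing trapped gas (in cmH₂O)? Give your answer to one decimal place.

0.6

Flow: 73 L/min ÷ 60 = 1.2167 L/s.
R = (PIP − Pplat)/V̇ = (16.7 − 9.4) / 1.2167 = 7.3/1.2167 = 6.0 cmH2O·s/L.
C = Vt/(Pplat − PEEP) = 405.0 / (9.4 − 5) = 405.0/4.4 = 92.045 mL/cmH2O.
τ = R × C = 6.0 × 0.09205 L/cmH2O = 0.5523 s.
Fraction remaining = e^(−Te/τ) = e^(−1.07/0.5523) = 0.1441; trapped volume = 405.0 × 0.1441 = 58.361 mL.
Additional alveolar pressure from trapping ≈ V_trapped / C = 58.361 / 92.045 = 0.634 cmH2O.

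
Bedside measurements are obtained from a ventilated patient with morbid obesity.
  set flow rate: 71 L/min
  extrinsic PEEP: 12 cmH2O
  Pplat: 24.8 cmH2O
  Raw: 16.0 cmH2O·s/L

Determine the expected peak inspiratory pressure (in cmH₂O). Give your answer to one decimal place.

43.7

Flow: 71 L/min ÷ 60 = 1.1833 L/s.
PIP = Pplat + Raw × flow = 24.8 + 16.0 × 1.1833 = 24.8 + 18.933 = 43.733 cmH2O.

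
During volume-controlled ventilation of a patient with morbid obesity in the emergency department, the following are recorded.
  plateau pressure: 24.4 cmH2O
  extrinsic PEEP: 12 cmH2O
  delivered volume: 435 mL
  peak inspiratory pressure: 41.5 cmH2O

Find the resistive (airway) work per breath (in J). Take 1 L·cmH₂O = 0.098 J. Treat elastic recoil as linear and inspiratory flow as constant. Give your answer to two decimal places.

With constant inspiratory flow the resistive pressure is constant at PIP − Pplat = 41.5 − 24.4 = 17.1 cmH2O, so resistive work = 17.1 × 0.435 = 7.439 L·cmH2O.
× 0.098 J/(L·cmH2O) → 0.729 J.

0.73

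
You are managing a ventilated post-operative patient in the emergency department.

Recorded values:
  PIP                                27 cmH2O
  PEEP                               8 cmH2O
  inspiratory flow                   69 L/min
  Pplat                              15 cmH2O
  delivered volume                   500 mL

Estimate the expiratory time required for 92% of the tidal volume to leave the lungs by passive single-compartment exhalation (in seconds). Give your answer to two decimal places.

1.88

Flow: 69 L/min ÷ 60 = 1.15 L/s.
R = (PIP − Pplat)/V̇ = (27 − 15) / 1.15 = 12.0/1.15 = 10.435 cmH2O·s/L.
C = Vt/(Pplat − PEEP) = 500.0 / (15 − 8) = 500.0/7.0 = 71.429 mL/cmH2O.
τ = R × C = 10.435 × 0.07143 L/cmH2O = 0.7454 s.
t = −τ·ln(1 − 0.92) = −0.7454·ln(0.08) = 1.883 s.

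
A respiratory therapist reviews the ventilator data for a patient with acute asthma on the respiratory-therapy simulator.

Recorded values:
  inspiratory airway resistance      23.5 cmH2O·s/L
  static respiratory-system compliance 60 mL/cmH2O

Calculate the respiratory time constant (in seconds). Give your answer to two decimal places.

1.41

τ = R × C = 23.5 × 60 mL/cmH2O = 23.5 × 0.060 L/cmH2O = 1.41 s.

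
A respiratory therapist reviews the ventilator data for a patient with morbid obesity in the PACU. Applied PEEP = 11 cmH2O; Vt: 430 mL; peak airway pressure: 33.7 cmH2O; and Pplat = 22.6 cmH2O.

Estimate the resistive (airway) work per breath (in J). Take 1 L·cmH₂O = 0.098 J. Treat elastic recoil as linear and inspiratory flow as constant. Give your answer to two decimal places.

0.47

With constant inspiratory flow the resistive pressure is constant at PIP − Pplat = 33.7 − 22.6 = 11.1 cmH2O, so resistive work = 11.1 × 0.430 = 4.773 L·cmH2O.
× 0.098 J/(L·cmH2O) → 0.4678 J.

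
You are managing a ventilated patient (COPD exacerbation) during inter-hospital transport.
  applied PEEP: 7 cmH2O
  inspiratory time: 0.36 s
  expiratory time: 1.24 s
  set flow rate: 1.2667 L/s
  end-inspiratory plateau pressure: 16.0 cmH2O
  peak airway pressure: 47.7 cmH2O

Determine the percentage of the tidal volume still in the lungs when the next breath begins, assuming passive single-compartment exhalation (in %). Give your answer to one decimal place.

37.6

Vt = flow × Ti = 1.2667 L/s × 0.36 s × 1000 mL/L = 456.01 mL.
R = (PIP − Pplat)/V̇ = (47.7 − 16.0) / 1.2667 = 31.7/1.2667 = 25.026 cmH2O·s/L.
C = Vt/(Pplat − PEEP) = 456.01 / (16.0 − 7) = 456.01/9.0 = 50.668 mL/cmH2O.
τ = R × C = 25.026 × 0.05067 L/cmH2O = 1.268 s.
Fraction remaining at end-expiration = e^(−Te/τ) = e^(−1.24/1.268) = 0.3761 → 37.61%.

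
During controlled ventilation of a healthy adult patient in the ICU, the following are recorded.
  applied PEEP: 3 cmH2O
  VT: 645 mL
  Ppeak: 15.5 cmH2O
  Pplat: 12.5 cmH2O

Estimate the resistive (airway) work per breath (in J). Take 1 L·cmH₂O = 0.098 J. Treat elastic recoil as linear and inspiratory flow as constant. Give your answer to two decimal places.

0.19

With constant inspiratory flow the resistive pressure is constant at PIP − Pplat = 15.5 − 12.5 = 3.0 cmH2O, so resistive work = 3.0 × 0.645 = 1.935 L·cmH2O.
× 0.098 J/(L·cmH2O) → 0.1896 J.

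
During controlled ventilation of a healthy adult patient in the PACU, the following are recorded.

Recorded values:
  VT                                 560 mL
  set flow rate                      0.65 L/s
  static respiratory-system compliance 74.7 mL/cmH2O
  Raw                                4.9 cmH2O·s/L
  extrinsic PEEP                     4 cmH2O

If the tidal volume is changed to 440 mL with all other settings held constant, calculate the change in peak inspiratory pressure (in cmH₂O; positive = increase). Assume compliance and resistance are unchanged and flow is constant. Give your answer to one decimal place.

-1.6

PIP = Vt/C + R·V̇ + PEEP (constant-flow equation of motion).
Only the elastic term changes: ΔPIP = ΔVt / C = (440 − 560) / 74.7 = -1.606 cmH2O.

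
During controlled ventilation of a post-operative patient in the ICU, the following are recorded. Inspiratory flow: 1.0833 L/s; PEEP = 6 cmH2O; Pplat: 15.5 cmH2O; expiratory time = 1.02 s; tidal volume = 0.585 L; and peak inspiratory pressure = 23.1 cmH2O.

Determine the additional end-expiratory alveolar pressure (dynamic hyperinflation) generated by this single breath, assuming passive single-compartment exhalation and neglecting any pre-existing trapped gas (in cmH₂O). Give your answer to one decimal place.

0.9

R = (PIP − Pplat)/V̇ = (23.1 − 15.5) / 1.0833 = 7.6/1.0833 = 7.016 cmH2O·s/L.
C = Vt/(Pplat − PEEP) = 585.0 / (15.5 − 6) = 585.0/9.5 = 61.579 mL/cmH2O.
τ = R × C = 7.016 × 0.06158 L/cmH2O = 0.432 s.
Fraction remaining = e^(−Te/τ) = e^(−1.02/0.432) = 0.09432; trapped volume = 585.0 × 0.09432 = 55.177 mL.
Additional alveolar pressure from trapping ≈ V_trapped / C = 55.177 / 61.579 = 0.896 cmH2O.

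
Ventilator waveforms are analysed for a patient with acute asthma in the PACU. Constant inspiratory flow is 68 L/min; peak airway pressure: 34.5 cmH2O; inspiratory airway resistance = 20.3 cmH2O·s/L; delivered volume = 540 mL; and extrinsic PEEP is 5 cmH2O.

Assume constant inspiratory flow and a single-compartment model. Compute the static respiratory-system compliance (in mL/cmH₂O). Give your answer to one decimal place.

83.2

Flow: 68 L/min ÷ 60 = 1.1333 L/s.
Equation of motion (constant flow): PIP = Vt/C + R·V̇ + PEEP.
Vt/C = PIP − R·V̇ − PEEP = 34.5 − 20.3×1.1333 − 5 = 34.5 − 23.006 − 5 = 6.494 cmH2O.
C = Vt / 6.494 = 540 / 6.494 = 83.154 mL/cmH2O.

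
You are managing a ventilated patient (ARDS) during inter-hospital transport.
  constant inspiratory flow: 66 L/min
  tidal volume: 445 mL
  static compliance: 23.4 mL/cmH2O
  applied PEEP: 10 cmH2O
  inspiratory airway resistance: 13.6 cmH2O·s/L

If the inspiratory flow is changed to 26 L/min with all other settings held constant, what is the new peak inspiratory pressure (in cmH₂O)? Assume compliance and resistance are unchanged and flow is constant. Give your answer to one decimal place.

Flow: 66 L/min ÷ 60 = 1.1 L/s.
New flow: 26 L/min ÷ 60 = 0.4333 L/s.
PIP = Vt/C + R·V̇ + PEEP (constant-flow equation of motion).
Only the resistive term changes: ΔPIP = R × ΔV̇ = 13.6 × (0.4333 − 1.1) = 13.6 × -0.6667 = -9.067 cmH2O.
Original PIP = 445/23.4 + 13.6×1.1 + 10 = 43.977 cmH2O; new PIP = 43.977 + (-9.067) = 34.91 cmH2O.

34.9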